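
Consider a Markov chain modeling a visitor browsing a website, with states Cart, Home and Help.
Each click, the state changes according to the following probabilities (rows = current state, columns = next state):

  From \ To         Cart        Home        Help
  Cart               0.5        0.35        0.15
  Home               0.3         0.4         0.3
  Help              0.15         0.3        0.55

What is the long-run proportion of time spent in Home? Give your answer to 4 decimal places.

0.3506

Let the stationary distribution be π with π = πP and π_1 + π_2 + π_3 = 1.
π_1 = 0.5·π_1 + 0.3·π_2 + 0.15·π_3
π_2 = 0.35·π_1 + 0.4·π_2 + 0.3·π_3
Solving with the normalization constraint gives π = (0.3117, 0.3506, 0.3377).
So the stationary probability of Home is 0.3506.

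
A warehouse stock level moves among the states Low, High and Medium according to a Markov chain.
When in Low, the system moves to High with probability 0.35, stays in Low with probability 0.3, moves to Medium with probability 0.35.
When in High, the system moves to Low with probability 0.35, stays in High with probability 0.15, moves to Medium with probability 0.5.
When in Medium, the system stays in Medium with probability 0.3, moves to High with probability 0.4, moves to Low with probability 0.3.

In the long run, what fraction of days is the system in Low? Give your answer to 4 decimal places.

0.3154

Let the stationary distribution be π with π = πP and π_1 + π_2 + π_3 = 1.
π_1 = 0.3·π_1 + 0.35·π_2 + 0.3·π_3
π_2 = 0.35·π_1 + 0.15·π_2 + 0.4·π_3
Solving with the normalization constraint gives π = (0.3154, 0.3074, 0.3772).
So the stationary probability of Low is 0.3154.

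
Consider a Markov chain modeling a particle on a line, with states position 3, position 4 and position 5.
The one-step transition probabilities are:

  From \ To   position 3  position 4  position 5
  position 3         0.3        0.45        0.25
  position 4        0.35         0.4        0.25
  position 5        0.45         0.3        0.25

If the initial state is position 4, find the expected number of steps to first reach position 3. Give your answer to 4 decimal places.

Let t(s) be the expected number of steps to first reach position 3 from state s, with t(position 3) = 0. Conditioning on the first step:
t(position 4) = 1 + 0.4·t(position 4) + 0.25·t(position 5)
t(position 5) = 1 + 0.3·t(position 4) + 0.25·t(position 5)
Solving: t(position 4) = 2.6667, t(position 5) = 2.4000.
Expected steps from position 4 to position 3: 2.6667.

2.6667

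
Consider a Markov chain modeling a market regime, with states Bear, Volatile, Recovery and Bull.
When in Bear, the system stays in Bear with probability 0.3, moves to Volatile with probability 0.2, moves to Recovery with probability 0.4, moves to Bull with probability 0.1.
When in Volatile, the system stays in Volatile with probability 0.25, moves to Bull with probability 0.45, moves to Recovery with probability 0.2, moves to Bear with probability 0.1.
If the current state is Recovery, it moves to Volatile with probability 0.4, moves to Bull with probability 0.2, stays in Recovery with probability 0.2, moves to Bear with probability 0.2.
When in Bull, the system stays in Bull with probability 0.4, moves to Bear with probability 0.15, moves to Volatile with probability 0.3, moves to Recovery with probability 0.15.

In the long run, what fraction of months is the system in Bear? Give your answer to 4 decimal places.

Let the stationary distribution be π with π = πP and π_1 + π_2 + π_3 + π_4 = 1.
π_1 = 0.3·π_1 + 0.1·π_2 + 0.2·π_3 + 0.15·π_4
π_2 = 0.2·π_1 + 0.25·π_2 + 0.4·π_3 + 0.3·π_4
π_3 = 0.4·π_1 + 0.2·π_2 + 0.2·π_3 + 0.15·π_4
Solving with the normalization constraint gives π = (0.1723, 0.2901, 0.2185, 0.3191).
So the stationary probability of Bear is 0.1723.

0.1723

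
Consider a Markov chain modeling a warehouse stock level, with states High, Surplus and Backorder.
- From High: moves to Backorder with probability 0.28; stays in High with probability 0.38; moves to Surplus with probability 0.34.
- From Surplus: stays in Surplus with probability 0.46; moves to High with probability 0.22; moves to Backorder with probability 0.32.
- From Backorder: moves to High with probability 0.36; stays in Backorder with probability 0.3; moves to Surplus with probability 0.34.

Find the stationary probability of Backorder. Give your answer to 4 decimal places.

Let the stationary distribution be π with π = πP and π_1 + π_2 + π_3 = 1.
π_1 = 0.38·π_1 + 0.22·π_2 + 0.36·π_3
π_2 = 0.34·π_1 + 0.46·π_2 + 0.34·π_3
Solving with the normalization constraint gives π = (0.3122, 0.3864, 0.3015).
So the stationary probability of Backorder is 0.3015.

0.3015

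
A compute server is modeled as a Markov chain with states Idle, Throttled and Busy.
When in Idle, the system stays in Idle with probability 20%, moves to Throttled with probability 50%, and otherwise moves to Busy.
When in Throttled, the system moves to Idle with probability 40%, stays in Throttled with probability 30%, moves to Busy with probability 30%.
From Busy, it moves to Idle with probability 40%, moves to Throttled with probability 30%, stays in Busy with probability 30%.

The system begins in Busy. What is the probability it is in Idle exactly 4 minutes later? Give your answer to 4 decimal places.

0.3328

Propagate the distribution vector 4 minutes from Busy.
After 0 minutes: (0.0000, 0.0000, 1.0000)
After 1 minute: (0.4000, 0.3000, 0.3000)
After 2 minutes: (0.3200, 0.3800, 0.3000)
After 3 minutes: (0.3360, 0.3640, 0.3000)
After 4 minutes: (0.3328, 0.3672, 0.3000)
P(in Idle after 4 minutes) = 0.3328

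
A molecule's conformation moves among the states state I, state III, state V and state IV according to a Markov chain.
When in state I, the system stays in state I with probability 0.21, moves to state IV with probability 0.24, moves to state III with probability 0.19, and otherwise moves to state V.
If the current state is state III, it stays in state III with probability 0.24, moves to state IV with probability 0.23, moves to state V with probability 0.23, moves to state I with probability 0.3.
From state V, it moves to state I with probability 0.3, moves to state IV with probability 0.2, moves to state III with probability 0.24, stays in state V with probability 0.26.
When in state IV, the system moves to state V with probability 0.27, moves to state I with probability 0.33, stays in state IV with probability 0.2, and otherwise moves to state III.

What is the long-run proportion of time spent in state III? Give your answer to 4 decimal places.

Let the stationary distribution be π with π = πP and π_1 + π_2 + π_3 + π_4 = 1.
π_1 = 0.21·π_1 + 0.3·π_2 + 0.3·π_3 + 0.33·π_4
π_2 = 0.19·π_1 + 0.24·π_2 + 0.24·π_3 + 0.2·π_4
π_3 = 0.36·π_1 + 0.23·π_2 + 0.26·π_3 + 0.27·π_4
Solving with the normalization constraint gives π = (0.2812, 0.2172, 0.2838, 0.2178).
So the stationary probability of state III is 0.2172.

0.2172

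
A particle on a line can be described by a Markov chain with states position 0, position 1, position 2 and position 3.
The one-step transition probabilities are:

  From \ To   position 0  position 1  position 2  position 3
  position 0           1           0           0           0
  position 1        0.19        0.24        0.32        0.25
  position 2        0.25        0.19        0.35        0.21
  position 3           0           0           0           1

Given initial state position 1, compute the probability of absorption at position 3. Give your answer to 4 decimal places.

0.5302

Let h(s) be the probability of absorption at position 3 starting from transient state s. Then h(position 3) = 1 and h(position 0) = 0. By first-step analysis:
h(position 1) = 0.19·0 + 0.24·h(position 1) + 0.32·h(position 2) + 0.25·1
h(position 2) = 0.25·0 + 0.19·h(position 1) + 0.35·h(position 2) + 0.21·1
Solving: h(position 1) = 0.5302, h(position 2) = 0.4781.
Starting from position 1, the probability is 0.5302.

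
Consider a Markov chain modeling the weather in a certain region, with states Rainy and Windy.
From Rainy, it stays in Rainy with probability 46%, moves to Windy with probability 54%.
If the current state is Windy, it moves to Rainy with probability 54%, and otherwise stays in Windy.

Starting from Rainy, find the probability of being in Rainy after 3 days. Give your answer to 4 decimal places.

0.4997

Propagate the distribution vector 3 days from Rainy.
After 0 days: (1.0000, 0.0000)
After 1 day: (0.4600, 0.5400)
After 2 days: (0.5032, 0.4968)
After 3 days: (0.4997, 0.5003)
P(in Rainy after 3 days) = 0.4997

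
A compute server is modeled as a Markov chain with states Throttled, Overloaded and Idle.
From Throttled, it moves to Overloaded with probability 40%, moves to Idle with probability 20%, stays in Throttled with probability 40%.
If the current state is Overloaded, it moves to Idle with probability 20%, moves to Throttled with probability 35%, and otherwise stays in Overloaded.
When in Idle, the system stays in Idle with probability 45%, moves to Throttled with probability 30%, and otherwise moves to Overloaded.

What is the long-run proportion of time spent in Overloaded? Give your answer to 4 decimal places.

0.3789

Let the stationary distribution be π with π = πP and π_1 + π_2 + π_3 = 1.
π_1 = 0.4·π_1 + 0.35·π_2 + 0.3·π_3
π_2 = 0.4·π_1 + 0.45·π_2 + 0.25·π_3
Solving with the normalization constraint gives π = (0.3544, 0.3789, 0.2667).
So the stationary probability of Overloaded is 0.3789.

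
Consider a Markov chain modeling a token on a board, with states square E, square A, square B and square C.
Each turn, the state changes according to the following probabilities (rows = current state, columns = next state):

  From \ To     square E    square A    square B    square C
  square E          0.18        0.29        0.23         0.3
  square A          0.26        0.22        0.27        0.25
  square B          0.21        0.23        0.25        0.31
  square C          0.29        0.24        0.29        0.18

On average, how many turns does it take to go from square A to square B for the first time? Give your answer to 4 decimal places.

Let t(s) be the expected number of turns to first reach square B from state s, with t(square B) = 0. Conditioning on the first turn:
t(square E) = 1 + 0.18·t(square E) + 0.29·t(square A) + 0.3·t(square C)
t(square A) = 1 + 0.26·t(square E) + 0.22·t(square A) + 0.25·t(square C)
t(square C) = 1 + 0.29·t(square E) + 0.24·t(square A) + 0.18·t(square C)
Solving: t(square E) = 3.9102, t(square A) = 3.7736, t(square C) = 3.7069.
Expected turns from square A to square B: 3.7736.

3.7736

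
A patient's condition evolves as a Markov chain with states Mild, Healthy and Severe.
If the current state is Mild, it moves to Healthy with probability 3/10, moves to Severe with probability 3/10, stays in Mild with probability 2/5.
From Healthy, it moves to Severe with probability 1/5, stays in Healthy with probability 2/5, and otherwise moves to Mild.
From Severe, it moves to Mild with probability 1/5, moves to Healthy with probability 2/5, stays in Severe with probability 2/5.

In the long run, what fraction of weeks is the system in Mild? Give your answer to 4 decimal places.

0.3415

Let the stationary distribution be π with π = πP and π_1 + π_2 + π_3 = 1.
π_1 = 0.4·π_1 + 0.4·π_2 + 0.2·π_3
π_2 = 0.3·π_1 + 0.4·π_2 + 0.4·π_3
Solving with the normalization constraint gives π = (0.3415, 0.3659, 0.2927).
So the stationary probability of Mild is 0.3415.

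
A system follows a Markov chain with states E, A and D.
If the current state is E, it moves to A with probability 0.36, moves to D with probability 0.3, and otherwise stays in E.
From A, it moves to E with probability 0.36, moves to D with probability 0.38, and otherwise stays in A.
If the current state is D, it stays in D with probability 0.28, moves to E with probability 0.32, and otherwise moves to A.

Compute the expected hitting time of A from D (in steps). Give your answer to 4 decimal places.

2.5844

Let t(s) be the expected number of steps to first reach A from state s, with t(A) = 0. Conditioning on the first step:
t(E) = 1 + 0.34·t(E) + 0.3·t(D)
t(D) = 1 + 0.32·t(E) + 0.28·t(D)
Solving: t(E) = 2.6899, t(D) = 2.5844.
Expected steps from D to A: 2.5844.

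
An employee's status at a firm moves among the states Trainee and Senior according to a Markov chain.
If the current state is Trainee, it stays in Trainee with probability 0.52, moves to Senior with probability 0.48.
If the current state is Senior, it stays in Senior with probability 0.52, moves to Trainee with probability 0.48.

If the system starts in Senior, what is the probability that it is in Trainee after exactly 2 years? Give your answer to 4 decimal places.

0.4992

Sum over the intermediate state after 1 year:
P = P(Senior→Trainee)·P(Trainee→Trainee) + P(Senior→Senior)·P(Senior→Trainee)
  = 0.48×0.52 + 0.52×0.48
  = 0.2496 + 0.2496 = 0.4992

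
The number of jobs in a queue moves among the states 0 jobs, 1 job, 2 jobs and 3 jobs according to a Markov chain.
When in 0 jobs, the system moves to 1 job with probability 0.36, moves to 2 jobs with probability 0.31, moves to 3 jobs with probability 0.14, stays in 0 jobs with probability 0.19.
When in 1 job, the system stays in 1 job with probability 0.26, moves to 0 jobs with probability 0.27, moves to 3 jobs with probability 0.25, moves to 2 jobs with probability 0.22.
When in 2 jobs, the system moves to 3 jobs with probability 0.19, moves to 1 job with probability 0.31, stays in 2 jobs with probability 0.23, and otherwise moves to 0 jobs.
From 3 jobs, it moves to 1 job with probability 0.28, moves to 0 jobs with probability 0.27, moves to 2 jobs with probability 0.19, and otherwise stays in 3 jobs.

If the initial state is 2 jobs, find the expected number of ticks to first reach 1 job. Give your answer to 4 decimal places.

Let t(s) be the expected number of ticks to first reach 1 job from state s, with t(1 job) = 0. Conditioning on the first tick:
t(0 jobs) = 1 + 0.19·t(0 jobs) + 0.31·t(2 jobs) + 0.14·t(3 jobs)
t(2 jobs) = 1 + 0.27·t(0 jobs) + 0.23·t(2 jobs) + 0.19·t(3 jobs)
t(3 jobs) = 1 + 0.27·t(0 jobs) + 0.19·t(2 jobs) + 0.26·t(3 jobs)
Solving: t(0 jobs) = 3.0060, t(2 jobs) = 3.1568, t(3 jobs) = 3.2587.
Expected ticks from 2 jobs to 1 job: 3.1568.

3.1568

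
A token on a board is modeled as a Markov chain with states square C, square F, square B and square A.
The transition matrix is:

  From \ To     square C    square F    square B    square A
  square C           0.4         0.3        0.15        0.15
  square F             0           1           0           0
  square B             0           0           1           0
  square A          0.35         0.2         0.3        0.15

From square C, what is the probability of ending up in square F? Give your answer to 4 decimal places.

Let h(s) be the probability of absorption at square F starting from transient state s. Then h(square F) = 1 and h(square B) = 0. By first-step analysis:
h(square C) = 0.4·h(square C) + 0.3·1 + 0.15·0 + 0.15·h(square A)
h(square A) = 0.35·h(square C) + 0.2·1 + 0.3·0 + 0.15·h(square A)
Solving: h(square C) = 0.6230, h(square A) = 0.4918.
Starting from square C, the probability is 0.6230.

0.6230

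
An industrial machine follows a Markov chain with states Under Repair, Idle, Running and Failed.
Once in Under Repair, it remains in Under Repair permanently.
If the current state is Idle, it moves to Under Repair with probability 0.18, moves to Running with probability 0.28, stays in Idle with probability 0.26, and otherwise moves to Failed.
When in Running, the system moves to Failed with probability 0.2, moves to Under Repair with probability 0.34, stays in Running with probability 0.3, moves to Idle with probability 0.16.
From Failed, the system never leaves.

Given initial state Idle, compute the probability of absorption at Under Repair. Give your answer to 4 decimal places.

Let h(s) be the probability of absorption at Under Repair starting from transient state s. Then h(Under Repair) = 1 and h(Failed) = 0. By first-step analysis:
h(Idle) = 0.18·1 + 0.26·h(Idle) + 0.28·h(Running) + 0.28·0
h(Running) = 0.34·1 + 0.16·h(Idle) + 0.3·h(Running) + 0.2·0
Solving: h(Idle) = 0.4675, h(Running) = 0.5926.
Starting from Idle, the probability is 0.4675.

0.4675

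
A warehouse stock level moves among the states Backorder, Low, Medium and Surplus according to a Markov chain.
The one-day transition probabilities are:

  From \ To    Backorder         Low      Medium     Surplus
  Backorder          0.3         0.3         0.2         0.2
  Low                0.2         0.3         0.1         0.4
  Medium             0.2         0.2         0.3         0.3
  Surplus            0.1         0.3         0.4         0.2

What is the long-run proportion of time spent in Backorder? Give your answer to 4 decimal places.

0.1911

Let the stationary distribution be π with π = πP and π_1 + π_2 + π_3 + π_4 = 1.
π_1 = 0.3·π_1 + 0.2·π_2 + 0.2·π_3 + 0.1·π_4
π_2 = 0.3·π_1 + 0.3·π_2 + 0.2·π_3 + 0.3·π_4
π_3 = 0.2·π_1 + 0.1·π_2 + 0.3·π_3 + 0.4·π_4
Solving with the normalization constraint gives π = (0.1911, 0.2746, 0.2540, 0.2803).
So the stationary probability of Backorder is 0.1911.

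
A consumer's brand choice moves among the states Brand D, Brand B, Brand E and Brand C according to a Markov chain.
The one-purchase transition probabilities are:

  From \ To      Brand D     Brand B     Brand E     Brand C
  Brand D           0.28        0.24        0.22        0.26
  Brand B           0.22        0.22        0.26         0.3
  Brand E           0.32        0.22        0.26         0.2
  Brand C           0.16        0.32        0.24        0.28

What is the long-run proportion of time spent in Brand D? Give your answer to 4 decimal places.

Let the stationary distribution be π with π = πP and π_1 + π_2 + π_3 + π_4 = 1.
π_1 = 0.28·π_1 + 0.22·π_2 + 0.32·π_3 + 0.16·π_4
π_2 = 0.24·π_1 + 0.22·π_2 + 0.22·π_3 + 0.32·π_4
π_3 = 0.22·π_1 + 0.26·π_2 + 0.26·π_3 + 0.24·π_4
Solving with the normalization constraint gives π = (0.2435, 0.2509, 0.2450, 0.2605).
So the stationary probability of Brand D is 0.2435.

0.2435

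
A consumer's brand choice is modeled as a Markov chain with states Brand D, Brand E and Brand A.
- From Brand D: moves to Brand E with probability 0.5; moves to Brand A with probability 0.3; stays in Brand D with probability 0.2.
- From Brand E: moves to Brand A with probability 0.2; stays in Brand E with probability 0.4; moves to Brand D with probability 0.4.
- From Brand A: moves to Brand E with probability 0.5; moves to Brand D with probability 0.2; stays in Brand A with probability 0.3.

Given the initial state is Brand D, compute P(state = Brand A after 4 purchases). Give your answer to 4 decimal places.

0.2545

Propagate the distribution vector 4 purchases from Brand D.
After 0 purchases: (1.0000, 0.0000, 0.0000)
After 1 purchase: (0.2000, 0.5000, 0.3000)
After 2 purchases: (0.3000, 0.4500, 0.2500)
After 3 purchases: (0.2900, 0.4550, 0.2550)
After 4 purchases: (0.2910, 0.4545, 0.2545)
P(in Brand A after 4 purchases) = 0.2545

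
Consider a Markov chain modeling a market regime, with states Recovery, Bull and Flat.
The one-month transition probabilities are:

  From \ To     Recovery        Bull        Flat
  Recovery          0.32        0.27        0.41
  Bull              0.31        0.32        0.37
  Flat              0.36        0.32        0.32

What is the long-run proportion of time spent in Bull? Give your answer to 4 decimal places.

Let the stationary distribution be π with π = πP and π_1 + π_2 + π_3 = 1.
π_1 = 0.32·π_1 + 0.31·π_2 + 0.36·π_3
π_2 = 0.27·π_1 + 0.32·π_2 + 0.32·π_3
Solving with the normalization constraint gives π = (0.3316, 0.3034, 0.3650).
So the stationary probability of Bull is 0.3034.

0.3034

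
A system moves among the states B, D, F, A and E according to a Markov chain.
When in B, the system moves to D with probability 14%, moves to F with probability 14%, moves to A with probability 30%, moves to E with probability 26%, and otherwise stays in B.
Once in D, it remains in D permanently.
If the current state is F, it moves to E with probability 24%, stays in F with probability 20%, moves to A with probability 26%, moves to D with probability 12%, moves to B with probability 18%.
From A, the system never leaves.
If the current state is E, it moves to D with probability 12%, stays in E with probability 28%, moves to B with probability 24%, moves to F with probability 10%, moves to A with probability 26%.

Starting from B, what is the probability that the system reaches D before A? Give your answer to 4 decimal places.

Let h(s) be the probability of absorption at D starting from transient state s. Then h(D) = 1 and h(A) = 0. By first-step analysis:
h(B) = 0.16·h(B) + 0.14·1 + 0.14·h(F) + 0.3·0 + 0.26·h(E)
h(F) = 0.18·h(B) + 0.12·1 + 0.2·h(F) + 0.26·0 + 0.24·h(E)
h(E) = 0.24·h(B) + 0.12·1 + 0.1·h(F) + 0.26·0 + 0.28·h(E)
Solving: h(B) = 0.3173, h(F) = 0.3163, h(E) = 0.3164.
Starting from B, the probability is 0.3173.

0.3173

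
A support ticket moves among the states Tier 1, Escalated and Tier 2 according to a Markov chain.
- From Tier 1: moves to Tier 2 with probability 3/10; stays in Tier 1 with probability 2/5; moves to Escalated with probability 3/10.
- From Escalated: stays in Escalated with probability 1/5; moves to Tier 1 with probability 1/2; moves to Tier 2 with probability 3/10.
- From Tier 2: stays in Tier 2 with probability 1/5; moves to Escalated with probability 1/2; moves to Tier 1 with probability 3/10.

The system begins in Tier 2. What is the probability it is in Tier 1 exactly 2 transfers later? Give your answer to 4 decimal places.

Sum over the intermediate state after 1 transfer:
P = P(Tier 2→Tier 1)·P(Tier 1→Tier 1) + P(Tier 2→Escalated)·P(Escalated→Tier 1) + P(Tier 2→Tier 2)·P(Tier 2→Tier 1)
  = 0.3×0.4 + 0.5×0.5 + 0.2×0.3
  = 0.1200 + 0.2500 + 0.0600 = 0.4300

0.4300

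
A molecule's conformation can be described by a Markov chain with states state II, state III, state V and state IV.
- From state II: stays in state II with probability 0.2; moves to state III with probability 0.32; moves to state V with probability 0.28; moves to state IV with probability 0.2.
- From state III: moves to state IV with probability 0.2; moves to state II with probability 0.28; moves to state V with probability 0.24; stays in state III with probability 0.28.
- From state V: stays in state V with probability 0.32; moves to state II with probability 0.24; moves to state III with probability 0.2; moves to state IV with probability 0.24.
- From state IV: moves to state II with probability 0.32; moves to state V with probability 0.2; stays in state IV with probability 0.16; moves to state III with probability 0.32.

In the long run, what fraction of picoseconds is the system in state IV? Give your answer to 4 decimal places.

0.2024

Let the stationary distribution be π with π = πP and π_1 + π_2 + π_3 + π_4 = 1.
π_1 = 0.2·π_1 + 0.28·π_2 + 0.24·π_3 + 0.32·π_4
π_2 = 0.32·π_1 + 0.28·π_2 + 0.2·π_3 + 0.32·π_4
π_3 = 0.28·π_1 + 0.24·π_2 + 0.32·π_3 + 0.2·π_4
Solving with the normalization constraint gives π = (0.2570, 0.2773, 0.2632, 0.2024).
So the stationary probability of state IV is 0.2024.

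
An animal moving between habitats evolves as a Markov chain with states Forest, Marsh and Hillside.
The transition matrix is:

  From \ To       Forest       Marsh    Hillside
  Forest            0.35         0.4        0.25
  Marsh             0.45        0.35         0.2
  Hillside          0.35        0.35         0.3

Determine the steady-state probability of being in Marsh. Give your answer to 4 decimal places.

0.3693

Let the stationary distribution be π with π = πP and π_1 + π_2 + π_3 = 1.
π_1 = 0.35·π_1 + 0.45·π_2 + 0.35·π_3
π_2 = 0.4·π_1 + 0.35·π_2 + 0.35·π_3
Solving with the normalization constraint gives π = (0.3869, 0.3693, 0.2437).
So the stationary probability of Marsh is 0.3693.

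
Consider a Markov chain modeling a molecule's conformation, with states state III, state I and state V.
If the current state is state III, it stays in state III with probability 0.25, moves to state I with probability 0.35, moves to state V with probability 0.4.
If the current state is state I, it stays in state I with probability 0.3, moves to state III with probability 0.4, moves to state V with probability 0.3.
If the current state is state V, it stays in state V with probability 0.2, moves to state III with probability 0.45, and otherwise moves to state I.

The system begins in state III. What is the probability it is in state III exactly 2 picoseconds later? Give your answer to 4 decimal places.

0.3825

Sum over the intermediate state after 1 picosecond:
P = P(state III→state III)·P(state III→state III) + P(state III→state I)·P(state I→state III) + P(state III→state V)·P(state V→state III)
  = 0.25×0.25 + 0.35×0.4 + 0.4×0.45
  = 0.0625 + 0.1400 + 0.1800 = 0.3825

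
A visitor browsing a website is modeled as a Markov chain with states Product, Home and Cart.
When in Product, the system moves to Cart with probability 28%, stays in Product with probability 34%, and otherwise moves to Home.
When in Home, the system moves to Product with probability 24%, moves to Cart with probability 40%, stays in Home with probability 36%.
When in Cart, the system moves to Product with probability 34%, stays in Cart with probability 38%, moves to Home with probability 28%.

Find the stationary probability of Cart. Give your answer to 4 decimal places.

0.3561

Let the stationary distribution be π with π = πP and π_1 + π_2 + π_3 = 1.
π_1 = 0.34·π_1 + 0.24·π_2 + 0.34·π_3
π_2 = 0.38·π_1 + 0.36·π_2 + 0.28·π_3
Solving with the normalization constraint gives π = (0.3062, 0.3376, 0.3561).
So the stationary probability of Cart is 0.3561.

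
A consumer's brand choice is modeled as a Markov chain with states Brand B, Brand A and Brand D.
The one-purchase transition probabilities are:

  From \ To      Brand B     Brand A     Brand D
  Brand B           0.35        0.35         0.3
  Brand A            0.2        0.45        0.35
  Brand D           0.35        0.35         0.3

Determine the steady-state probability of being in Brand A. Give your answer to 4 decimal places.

Let the stationary distribution be π with π = πP and π_1 + π_2 + π_3 = 1.
π_1 = 0.35·π_1 + 0.2·π_2 + 0.35·π_3
π_2 = 0.35·π_1 + 0.45·π_2 + 0.35·π_3
Solving with the normalization constraint gives π = (0.2917, 0.3889, 0.3194).
So the stationary probability of Brand A is 0.3889.

0.3889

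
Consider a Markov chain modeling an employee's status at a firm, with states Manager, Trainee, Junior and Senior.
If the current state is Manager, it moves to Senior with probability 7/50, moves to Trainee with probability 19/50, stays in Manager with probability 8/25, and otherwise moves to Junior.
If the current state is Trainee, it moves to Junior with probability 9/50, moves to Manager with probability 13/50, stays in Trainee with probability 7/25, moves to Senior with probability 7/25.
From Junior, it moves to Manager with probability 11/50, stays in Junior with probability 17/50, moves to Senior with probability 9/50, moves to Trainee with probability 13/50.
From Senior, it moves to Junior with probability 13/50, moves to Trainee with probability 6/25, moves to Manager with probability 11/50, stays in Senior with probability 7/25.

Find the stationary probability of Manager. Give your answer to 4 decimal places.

0.2574

Let the stationary distribution be π with π = πP and π_1 + π_2 + π_3 + π_4 = 1.
π_1 = 0.32·π_1 + 0.26·π_2 + 0.22·π_3 + 0.22·π_4
π_2 = 0.38·π_1 + 0.28·π_2 + 0.26·π_3 + 0.24·π_4
π_3 = 0.16·π_1 + 0.18·π_2 + 0.34·π_3 + 0.26·π_4
Solving with the normalization constraint gives π = (0.2574, 0.2923, 0.2292, 0.2210).
So the stationary probability of Manager is 0.2574.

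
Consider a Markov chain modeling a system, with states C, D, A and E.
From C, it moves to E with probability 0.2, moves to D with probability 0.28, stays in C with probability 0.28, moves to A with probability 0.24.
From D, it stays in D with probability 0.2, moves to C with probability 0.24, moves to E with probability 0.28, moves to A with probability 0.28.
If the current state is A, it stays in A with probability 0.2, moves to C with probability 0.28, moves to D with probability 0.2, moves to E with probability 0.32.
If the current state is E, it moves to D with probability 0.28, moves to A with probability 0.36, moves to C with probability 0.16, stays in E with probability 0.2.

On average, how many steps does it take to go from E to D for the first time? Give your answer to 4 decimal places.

3.8910

Let t(s) be the expected number of steps to first reach D from state s, with t(D) = 0. Conditioning on the first step:
t(C) = 1 + 0.28·t(C) + 0.24·t(A) + 0.2·t(E)
t(A) = 1 + 0.28·t(C) + 0.2·t(A) + 0.32·t(E)
t(E) = 1 + 0.16·t(C) + 0.36·t(A) + 0.2·t(E)
Solving: t(C) = 3.8549, t(A) = 4.1556, t(E) = 3.8910.
Expected steps from E to D: 3.8910.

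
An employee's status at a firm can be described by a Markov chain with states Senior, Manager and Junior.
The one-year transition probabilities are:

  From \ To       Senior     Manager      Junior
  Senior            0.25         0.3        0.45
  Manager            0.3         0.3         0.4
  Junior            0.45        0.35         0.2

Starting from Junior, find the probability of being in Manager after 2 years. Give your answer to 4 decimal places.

Sum over the intermediate state after 1 year:
P = P(Junior→Senior)·P(Senior→Manager) + P(Junior→Manager)·P(Manager→Manager) + P(Junior→Junior)·P(Junior→Manager)
  = 0.45×0.3 + 0.35×0.3 + 0.2×0.35
  = 0.1350 + 0.1050 + 0.0700 = 0.3100

0.3100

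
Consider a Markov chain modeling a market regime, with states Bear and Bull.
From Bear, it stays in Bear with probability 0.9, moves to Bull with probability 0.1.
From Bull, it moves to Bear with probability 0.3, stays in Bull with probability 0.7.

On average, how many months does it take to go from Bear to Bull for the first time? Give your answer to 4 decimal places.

10.0000

Let t(s) be the expected number of months to first reach Bull from state s, with t(Bull) = 0. Conditioning on the first month:
t(Bear) = 1 + 0.9·t(Bear)
Solving: t(Bear) = 10.0000.
Expected months from Bear to Bull: 10.0000.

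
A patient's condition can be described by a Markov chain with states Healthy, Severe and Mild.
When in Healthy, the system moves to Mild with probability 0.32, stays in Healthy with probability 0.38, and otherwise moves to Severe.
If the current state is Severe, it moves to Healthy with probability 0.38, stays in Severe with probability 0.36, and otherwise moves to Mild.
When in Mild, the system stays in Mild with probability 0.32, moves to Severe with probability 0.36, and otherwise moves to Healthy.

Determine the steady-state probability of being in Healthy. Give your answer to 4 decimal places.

Let the stationary distribution be π with π = πP and π_1 + π_2 + π_3 = 1.
π_1 = 0.38·π_1 + 0.38·π_2 + 0.32·π_3
π_2 = 0.3·π_1 + 0.36·π_2 + 0.36·π_3
Solving with the normalization constraint gives π = (0.3620, 0.3383, 0.2997).
So the stationary probability of Healthy is 0.3620.

0.3620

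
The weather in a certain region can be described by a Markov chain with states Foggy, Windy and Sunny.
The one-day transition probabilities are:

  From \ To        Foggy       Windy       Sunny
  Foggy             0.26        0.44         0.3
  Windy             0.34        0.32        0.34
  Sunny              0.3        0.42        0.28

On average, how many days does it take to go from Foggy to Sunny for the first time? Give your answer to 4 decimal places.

3.1674

Let t(s) be the expected number of days to first reach Sunny from state s, with t(Sunny) = 0. Conditioning on the first day:
t(Foggy) = 1 + 0.26·t(Foggy) + 0.44·t(Windy)
t(Windy) = 1 + 0.34·t(Foggy) + 0.32·t(Windy)
Solving: t(Foggy) = 3.1674, t(Windy) = 3.0543.
Expected days from Foggy to Sunny: 3.1674.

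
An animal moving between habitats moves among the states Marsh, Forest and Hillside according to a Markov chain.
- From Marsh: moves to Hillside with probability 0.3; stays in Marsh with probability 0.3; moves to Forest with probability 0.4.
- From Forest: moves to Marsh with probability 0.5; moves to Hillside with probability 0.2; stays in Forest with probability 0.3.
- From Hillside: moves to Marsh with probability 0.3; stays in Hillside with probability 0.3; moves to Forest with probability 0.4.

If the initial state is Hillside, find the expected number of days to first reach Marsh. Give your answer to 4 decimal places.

Let t(s) be the expected number of days to first reach Marsh from state s, with t(Marsh) = 0. Conditioning on the first day:
t(Forest) = 1 + 0.3·t(Forest) + 0.2·t(Hillside)
t(Hillside) = 1 + 0.4·t(Forest) + 0.3·t(Hillside)
Solving: t(Forest) = 2.1951, t(Hillside) = 2.6829.
Expected days from Hillside to Marsh: 2.6829.

2.6829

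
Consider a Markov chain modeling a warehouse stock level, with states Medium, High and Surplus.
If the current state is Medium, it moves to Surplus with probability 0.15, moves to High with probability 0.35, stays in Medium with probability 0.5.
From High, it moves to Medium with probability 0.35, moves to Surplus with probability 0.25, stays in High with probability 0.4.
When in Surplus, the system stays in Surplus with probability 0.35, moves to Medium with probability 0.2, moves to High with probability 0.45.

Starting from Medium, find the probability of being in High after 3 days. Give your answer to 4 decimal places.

0.3906

Propagate the distribution vector 3 days from Medium.
After 0 days: (1.0000, 0.0000, 0.0000)
After 1 day: (0.5000, 0.3500, 0.1500)
After 2 days: (0.4025, 0.3825, 0.2150)
After 3 days: (0.3781, 0.3906, 0.2313)
P(in High after 3 days) = 0.3906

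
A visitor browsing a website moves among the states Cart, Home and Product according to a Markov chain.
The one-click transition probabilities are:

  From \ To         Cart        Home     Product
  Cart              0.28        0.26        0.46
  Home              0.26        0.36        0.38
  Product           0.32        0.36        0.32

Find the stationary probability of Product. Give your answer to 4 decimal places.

0.3803

Let the stationary distribution be π with π = πP and π_1 + π_2 + π_3 = 1.
π_1 = 0.28·π_1 + 0.26·π_2 + 0.32·π_3
π_2 = 0.26·π_1 + 0.36·π_2 + 0.36·π_3
Solving with the normalization constraint gives π = (0.2886, 0.3311, 0.3803).
So the stationary probability of Product is 0.3803.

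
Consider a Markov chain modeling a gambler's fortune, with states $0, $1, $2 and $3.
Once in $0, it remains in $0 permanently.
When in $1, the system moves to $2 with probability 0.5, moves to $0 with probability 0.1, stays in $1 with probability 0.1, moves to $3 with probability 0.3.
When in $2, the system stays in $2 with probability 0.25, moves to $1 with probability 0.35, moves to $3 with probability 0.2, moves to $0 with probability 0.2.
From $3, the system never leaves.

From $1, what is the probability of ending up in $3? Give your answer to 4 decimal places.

Let h(s) be the probability of absorption at $3 starting from transient state s. Then h($3) = 1 and h($0) = 0. By first-step analysis:
h($1) = 0.1·0 + 0.1·h($1) + 0.5·h($2) + 0.3·1
h($2) = 0.2·0 + 0.35·h($1) + 0.25·h($2) + 0.2·1
Solving: h($1) = 0.6500, h($2) = 0.5700.
Starting from $1, the probability is 0.6500.

0.6500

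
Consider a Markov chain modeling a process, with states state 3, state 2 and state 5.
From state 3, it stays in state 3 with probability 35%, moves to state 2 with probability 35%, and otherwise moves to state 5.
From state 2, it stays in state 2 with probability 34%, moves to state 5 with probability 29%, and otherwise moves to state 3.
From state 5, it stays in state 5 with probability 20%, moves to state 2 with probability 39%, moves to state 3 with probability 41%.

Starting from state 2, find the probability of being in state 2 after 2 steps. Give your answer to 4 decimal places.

0.3582

Sum over the intermediate state after 1 step:
P = P(state 2→state 3)·P(state 3→state 2) + P(state 2→state 2)·P(state 2→state 2) + P(state 2→state 5)·P(state 5→state 2)
  = 0.37×0.35 + 0.34×0.34 + 0.29×0.39
  = 0.1295 + 0.1156 + 0.1131 = 0.3582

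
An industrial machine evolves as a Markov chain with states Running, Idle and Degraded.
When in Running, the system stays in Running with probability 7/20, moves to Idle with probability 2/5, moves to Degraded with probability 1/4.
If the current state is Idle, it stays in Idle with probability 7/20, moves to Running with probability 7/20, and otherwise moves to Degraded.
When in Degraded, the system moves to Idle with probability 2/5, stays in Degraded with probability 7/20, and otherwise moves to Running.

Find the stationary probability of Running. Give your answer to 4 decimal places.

0.3201

Let the stationary distribution be π with π = πP and π_1 + π_2 + π_3 = 1.
π_1 = 0.35·π_1 + 0.35·π_2 + 0.25·π_3
π_2 = 0.4·π_1 + 0.35·π_2 + 0.4·π_3
Solving with the normalization constraint gives π = (0.3201, 0.3810, 0.2989).
So the stationary probability of Running is 0.3201.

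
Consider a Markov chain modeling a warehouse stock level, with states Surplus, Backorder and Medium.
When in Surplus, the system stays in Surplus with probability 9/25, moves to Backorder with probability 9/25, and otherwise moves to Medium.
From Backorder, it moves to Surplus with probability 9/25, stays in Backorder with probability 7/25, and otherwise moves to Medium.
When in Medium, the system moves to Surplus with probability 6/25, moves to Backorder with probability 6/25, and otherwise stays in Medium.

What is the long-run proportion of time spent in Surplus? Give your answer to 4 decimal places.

0.3121

Let the stationary distribution be π with π = πP and π_1 + π_2 + π_3 = 1.
π_1 = 0.36·π_1 + 0.36·π_2 + 0.24·π_3
π_2 = 0.36·π_1 + 0.28·π_2 + 0.24·π_3
Solving with the normalization constraint gives π = (0.3121, 0.2890, 0.3988).
So the stationary probability of Surplus is 0.3121.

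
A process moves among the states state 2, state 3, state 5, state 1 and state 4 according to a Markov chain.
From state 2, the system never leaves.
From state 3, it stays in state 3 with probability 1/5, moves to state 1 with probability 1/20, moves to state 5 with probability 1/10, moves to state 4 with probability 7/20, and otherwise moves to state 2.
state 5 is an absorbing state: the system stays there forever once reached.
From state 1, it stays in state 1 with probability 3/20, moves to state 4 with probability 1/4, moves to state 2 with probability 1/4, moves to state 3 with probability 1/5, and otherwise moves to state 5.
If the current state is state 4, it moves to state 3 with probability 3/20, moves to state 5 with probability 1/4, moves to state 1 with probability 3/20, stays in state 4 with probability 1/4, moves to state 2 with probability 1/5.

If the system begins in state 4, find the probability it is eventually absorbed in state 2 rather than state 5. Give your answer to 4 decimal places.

Let h(s) be the probability of absorption at state 2 starting from transient state s. Then h(state 2) = 1 and h(state 5) = 0. By first-step analysis:
h(state 3) = 0.3·1 + 0.2·h(state 3) + 0.1·0 + 0.05·h(state 1) + 0.35·h(state 4)
h(state 1) = 0.25·1 + 0.2·h(state 3) + 0.15·0 + 0.15·h(state 1) + 0.25·h(state 4)
h(state 4) = 0.2·1 + 0.15·h(state 3) + 0.25·0 + 0.15·h(state 1) + 0.25·h(state 4)
Solving: h(state 3) = 0.6366, h(state 1) = 0.5948, h(state 4) = 0.5129.
Starting from state 4, the probability is 0.5129.

0.5129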